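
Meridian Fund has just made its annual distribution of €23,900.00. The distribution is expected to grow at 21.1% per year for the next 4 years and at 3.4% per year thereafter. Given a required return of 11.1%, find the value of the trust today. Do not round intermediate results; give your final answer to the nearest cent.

D_1 = 28942.90000
D_2 = 35049.85190
D_3 = 42445.37065
D_4 = 51401.34386
Terminal value at year 4: TV = D_4×(1+g_2)/(r−g_2) = 53148.98955/0.077 = 690246.61752
P_0 = D_1/(1+r)^1 + D_2/(1+r)^2 + D_3/(1+r)^3 + D_4/(1+r)^4 + TV/(1+r)^4
    = 26051.21512 + 28396.05897 + 30951.95986 + 33737.91485 + 453051.99938 = 572189.14818

€572189.15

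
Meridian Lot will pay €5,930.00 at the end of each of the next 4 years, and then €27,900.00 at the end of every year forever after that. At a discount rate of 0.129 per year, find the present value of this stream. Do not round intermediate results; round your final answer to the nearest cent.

PV of 4-year annuity: €5,930.00 × [1 − (1+0.129)^−4] / 0.129 = 17675.32671
Perpetuity value at year 4: €27,900.00 / 0.129 = 216279.06977
PV of perpetuity: 216279.06977 / (1+0.129)^4 = 133118.59502
Total PV = 17675.32671 + 133118.59502 = 150793.92173

€150793.92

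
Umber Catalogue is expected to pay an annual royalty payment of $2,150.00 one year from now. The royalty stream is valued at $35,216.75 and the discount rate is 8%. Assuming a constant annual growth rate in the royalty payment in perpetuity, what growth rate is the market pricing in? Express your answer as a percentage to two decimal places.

1.89%

P = D₁/(r−g) ⇒ g = r − D₁/P = 0.08 − $2,150.00/$35,216.75 = 0.018950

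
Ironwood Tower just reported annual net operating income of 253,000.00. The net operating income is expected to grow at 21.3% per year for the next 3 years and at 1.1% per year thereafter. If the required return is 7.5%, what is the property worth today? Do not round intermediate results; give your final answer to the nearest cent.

D_1 = 306889.00000
D_2 = 372256.35700
D_3 = 451546.96104
Terminal value at year 3: TV = D_3×(1+g_2)/(r−g_2) = 456513.97761/0.064 = 7133030.90019
P_0 = D_1/(1+r)^1 + D_2/(1+r)^2 + D_3/(1+r)^3 + TV/(1+r)^3
    = 285478.13953 + 322125.56582 + 363477.49892 + 5741808.61575 = 6712889.82002

6712889.82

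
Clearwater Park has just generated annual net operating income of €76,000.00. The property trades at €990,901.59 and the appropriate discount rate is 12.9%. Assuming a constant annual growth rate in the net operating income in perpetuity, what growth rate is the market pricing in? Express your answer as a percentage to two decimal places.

P = D₀(1+g)/(r−g) ⇒ P(r−g) = D₀(1+g) ⇒ g(P+D₀) = P·r − D₀
g = (P·r − D₀)/(P + D₀) = (€990,901.59×0.129 − €76,000.00) / (€990,901.59 + €76,000.00) = 0.048576

4.86%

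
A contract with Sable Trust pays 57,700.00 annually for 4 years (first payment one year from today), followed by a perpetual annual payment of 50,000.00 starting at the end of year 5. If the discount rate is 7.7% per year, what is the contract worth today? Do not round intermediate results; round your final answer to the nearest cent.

675025.26

PV of 4-year annuity: 57,700.00 × [1 − (1+0.077)^−4] / 0.077 = 192392.86945
Perpetuity value at year 4: 50,000.00 / 0.077 = 649350.64935
PV of perpetuity: 649350.64935 / (1+0.077)^4 = 482632.39159
Total PV = 192392.86945 + 482632.39159 = 675025.26105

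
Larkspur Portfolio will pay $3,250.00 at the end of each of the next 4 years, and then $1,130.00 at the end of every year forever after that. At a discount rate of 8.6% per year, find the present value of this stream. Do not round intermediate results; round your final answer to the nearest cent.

$20068.48

PV of 4-year annuity: $3,250.00 × [1 − (1+0.086)^−4] / 0.086 = 10622.20096
Perpetuity value at year 4: $1,130.00 / 0.086 = 13139.53488
PV of perpetuity: 13139.53488 / (1+0.086)^4 = 9446.27732
Total PV = 10622.20096 + 9446.27732 = 20068.47828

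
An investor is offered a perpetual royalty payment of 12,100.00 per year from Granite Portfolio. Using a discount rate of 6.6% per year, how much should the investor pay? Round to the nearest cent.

183333.33

Level perpetuity: PV = C / r = 12,100.00 / 0.066 = 183,333.33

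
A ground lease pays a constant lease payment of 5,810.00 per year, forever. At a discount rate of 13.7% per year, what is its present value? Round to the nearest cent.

Level perpetuity: PV = C / r = 5,810.00 / 0.137 = 42,408.76

42408.76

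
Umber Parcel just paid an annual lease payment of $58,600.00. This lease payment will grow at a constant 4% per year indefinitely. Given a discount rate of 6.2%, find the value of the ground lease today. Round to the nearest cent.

$2770181.82

D₁ = D₀ × (1 + g) = $58,600.00 × 1.04 = $60,944.0000
Growing perpetuity: P = D₁ / (r − g) = $60,944.0000 / (0.062 − 0.04) = $2,770,181.82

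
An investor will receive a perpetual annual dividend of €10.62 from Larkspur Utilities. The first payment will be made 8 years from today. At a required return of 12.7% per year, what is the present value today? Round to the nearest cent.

€36.21

Value at end of year 7: C / r = €10.62 / 0.127 = €83.6220
Discount to today: PV = €83.6220 / (1 + 0.127)^7 = €83.6220 / 2.309231 = €36.21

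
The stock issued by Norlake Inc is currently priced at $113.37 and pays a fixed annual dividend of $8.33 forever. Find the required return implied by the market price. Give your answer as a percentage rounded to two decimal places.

7.35%

P = C/r ⇒ r = C/P = $8.33/$113.37 = 0.073476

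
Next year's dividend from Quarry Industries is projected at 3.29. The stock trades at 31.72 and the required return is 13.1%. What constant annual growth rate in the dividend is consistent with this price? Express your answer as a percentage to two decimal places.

P = D₁/(r−g) ⇒ g = r − D₁/P = 0.131 − 3.29/31.72 = 0.027280

2.73%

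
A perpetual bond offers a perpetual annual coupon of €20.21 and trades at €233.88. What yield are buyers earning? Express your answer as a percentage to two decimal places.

8.64%

P = C/r ⇒ r = C/P = €20.21/€233.88 = 0.086412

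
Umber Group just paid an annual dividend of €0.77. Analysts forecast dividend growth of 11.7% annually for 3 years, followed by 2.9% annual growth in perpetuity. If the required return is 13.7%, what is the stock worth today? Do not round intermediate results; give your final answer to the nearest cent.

D_1 = 0.86009
D_2 = 0.96072
D_3 = 1.07312
Terminal value at year 3: TV = D_3×(1+g_2)/(r−g_2) = 1.10425/0.108 = 10.22449
P_0 = D_1/(1+r)^1 + D_2/(1+r)^2 + D_3/(1+r)^3 + TV/(1+r)^3
    = 0.75646 + 0.74315 + 0.73008 + 6.95601 = 9.18570

€9.19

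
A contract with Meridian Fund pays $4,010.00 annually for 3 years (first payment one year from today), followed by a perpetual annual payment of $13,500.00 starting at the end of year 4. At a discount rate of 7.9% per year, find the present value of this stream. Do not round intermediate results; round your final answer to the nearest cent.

$146385.23

PV of 3-year annuity: $4,010.00 × [1 − (1+0.079)^−3] / 0.079 = 10352.83423
Perpetuity value at year 3: $13,500.00 / 0.079 = 170886.07595
PV of perpetuity: 170886.07595 / (1+0.079)^3 = 136032.39462
Total PV = 10352.83423 + 136032.39462 = 146385.22885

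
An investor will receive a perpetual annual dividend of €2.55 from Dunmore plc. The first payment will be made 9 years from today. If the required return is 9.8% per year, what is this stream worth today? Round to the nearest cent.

€12.32

Value at end of year 8: C / r = €2.55 / 0.098 = €26.0204
Discount to today: PV = €26.0204 / (1 + 0.098)^8 = €26.0204 / 2.112607 = €12.32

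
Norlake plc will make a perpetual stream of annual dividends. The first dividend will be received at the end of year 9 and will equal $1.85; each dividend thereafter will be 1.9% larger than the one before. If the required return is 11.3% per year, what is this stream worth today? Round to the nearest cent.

Value at end of year 8: C₁ / (r − g) = $1.85 / (0.113 − 0.019) = $19.6809
Discount to today: PV = $19.6809 / (1 + 0.113)^8 = $19.6809 / 2.354840 = $8.36

$8.36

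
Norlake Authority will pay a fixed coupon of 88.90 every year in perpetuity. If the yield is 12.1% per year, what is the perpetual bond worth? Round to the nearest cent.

734.71

Level perpetuity: PV = C / r = 88.90 / 0.121 = 734.71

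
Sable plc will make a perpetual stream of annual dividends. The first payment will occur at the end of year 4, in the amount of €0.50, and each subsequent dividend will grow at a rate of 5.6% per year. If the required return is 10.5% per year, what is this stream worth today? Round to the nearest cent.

€7.56

Value at end of year 3: C₁ / (r − g) = €0.50 / (0.105 − 0.056) = €10.2041
Discount to today: PV = €10.2041 / (1 + 0.105)^3 = €10.2041 / 1.349233 = €7.56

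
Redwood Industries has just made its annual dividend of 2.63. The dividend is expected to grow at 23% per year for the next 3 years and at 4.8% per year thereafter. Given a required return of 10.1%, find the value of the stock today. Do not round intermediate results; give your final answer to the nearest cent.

82.40

D_1 = 3.23490
D_2 = 3.97893
D_3 = 4.89408
Terminal value at year 3: TV = D_3×(1+g_2)/(r−g_2) = 5.12900/0.053 = 96.77351
P_0 = D_1/(1+r)^1 + D_2/(1+r)^2 + D_3/(1+r)^3 + TV/(1+r)^3
    = 2.93815 + 3.28240 + 3.66698 + 72.50944 = 82.39697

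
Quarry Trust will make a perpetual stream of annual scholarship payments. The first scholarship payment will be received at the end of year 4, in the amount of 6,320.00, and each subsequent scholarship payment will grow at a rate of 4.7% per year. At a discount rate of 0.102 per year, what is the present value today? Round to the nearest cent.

85863.70

Value at end of year 3: C₁ / (r − g) = 6,320.00 / (0.102 − 0.047) = 114,909.0909
Discount to today: PV = 114,909.0909 / (1 + 0.102)^3 = 114,909.0909 / 1.338273 = 85,863.70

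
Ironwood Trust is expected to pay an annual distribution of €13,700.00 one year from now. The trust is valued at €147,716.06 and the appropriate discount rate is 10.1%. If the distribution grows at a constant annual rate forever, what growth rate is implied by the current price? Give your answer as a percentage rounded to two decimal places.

0.83%

P = D₁/(r−g) ⇒ g = r − D₁/P = 0.101 − €13,700.00/€147,716.06 = 0.008254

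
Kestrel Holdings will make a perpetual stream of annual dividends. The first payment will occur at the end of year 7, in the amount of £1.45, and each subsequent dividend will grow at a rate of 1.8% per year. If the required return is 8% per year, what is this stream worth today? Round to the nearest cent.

Value at end of year 6: C₁ / (r − g) = £1.45 / (0.08 − 0.018) = £23.3871
Discount to today: PV = £23.3871 / (1 + 0.08)^6 = £23.3871 / 1.586874 = £14.74

£14.74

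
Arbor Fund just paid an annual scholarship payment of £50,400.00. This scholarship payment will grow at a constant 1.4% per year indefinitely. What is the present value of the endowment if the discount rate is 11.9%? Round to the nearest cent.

D₁ = D₀ × (1 + g) = £50,400.00 × 1.014 = £51,105.6000
Growing perpetuity: P = D₁ / (r − g) = £51,105.6000 / (0.119 − 0.014) = £486,720.00

£486720.00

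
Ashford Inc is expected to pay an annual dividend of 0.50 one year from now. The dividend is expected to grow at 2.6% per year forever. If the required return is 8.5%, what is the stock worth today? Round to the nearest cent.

8.47

Growing perpetuity: P = D₁ / (r − g) = 0.5000 / (0.085 − 0.026) = 8.47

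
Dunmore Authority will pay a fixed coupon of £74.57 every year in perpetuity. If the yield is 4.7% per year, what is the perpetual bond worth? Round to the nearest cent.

Level perpetuity: PV = C / r = £74.57 / 0.047 = £1,586.60

£1586.60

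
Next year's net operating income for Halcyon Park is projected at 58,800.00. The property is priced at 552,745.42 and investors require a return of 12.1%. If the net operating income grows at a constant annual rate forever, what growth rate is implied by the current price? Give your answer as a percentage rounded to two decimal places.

1.46%

P = D₁/(r−g) ⇒ g = r − D₁/P = 0.121 − 58,800.00/552,745.42 = 0.014622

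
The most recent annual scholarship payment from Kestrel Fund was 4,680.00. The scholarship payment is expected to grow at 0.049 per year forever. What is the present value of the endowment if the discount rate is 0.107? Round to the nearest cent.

D₁ = D₀ × (1 + g) = 4,680.00 × 1.049 = 4,909.3200
Growing perpetuity: P = D₁ / (r − g) = 4,909.3200 / (0.107 − 0.049) = 84,643.45

84643.45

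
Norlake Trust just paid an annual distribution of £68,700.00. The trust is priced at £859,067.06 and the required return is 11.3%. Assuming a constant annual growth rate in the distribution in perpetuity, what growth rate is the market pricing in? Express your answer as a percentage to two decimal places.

3.06%

P = D₀(1+g)/(r−g) ⇒ P(r−g) = D₀(1+g) ⇒ g(P+D₀) = P·r − D₀
g = (P·r − D₀)/(P + D₀) = (£859,067.06×0.113 − £68,700.00) / (£859,067.06 + £68,700.00) = 0.030584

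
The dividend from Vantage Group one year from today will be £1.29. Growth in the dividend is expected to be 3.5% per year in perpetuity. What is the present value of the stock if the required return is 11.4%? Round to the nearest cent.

£16.33

Growing perpetuity: P = D₁ / (r − g) = £1.2900 / (0.114 − 0.035) = £16.33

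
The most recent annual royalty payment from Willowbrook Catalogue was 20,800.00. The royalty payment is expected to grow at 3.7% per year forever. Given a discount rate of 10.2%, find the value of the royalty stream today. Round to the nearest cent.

331840.00

D₁ = D₀ × (1 + g) = 20,800.00 × 1.037 = 21,569.6000
Growing perpetuity: P = D₁ / (r − g) = 21,569.6000 / (0.102 − 0.037) = 331,840.00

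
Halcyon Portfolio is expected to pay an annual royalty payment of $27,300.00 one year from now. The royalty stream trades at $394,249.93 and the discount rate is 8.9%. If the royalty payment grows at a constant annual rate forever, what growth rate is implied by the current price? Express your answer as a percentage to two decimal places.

1.98%

P = D₁/(r−g) ⇒ g = r − D₁/P = 0.089 − $27,300.00/$394,249.93 = 0.019755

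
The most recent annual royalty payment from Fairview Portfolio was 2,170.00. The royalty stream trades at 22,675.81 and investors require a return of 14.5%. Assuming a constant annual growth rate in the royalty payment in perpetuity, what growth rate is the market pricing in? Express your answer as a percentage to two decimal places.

P = D₀(1+g)/(r−g) ⇒ P(r−g) = D₀(1+g) ⇒ g(P+D₀) = P·r − D₀
g = (P·r − D₀)/(P + D₀) = (22,675.81×0.145 − 2,170.00) / (22,675.81 + 2,170.00) = 0.044997

4.50%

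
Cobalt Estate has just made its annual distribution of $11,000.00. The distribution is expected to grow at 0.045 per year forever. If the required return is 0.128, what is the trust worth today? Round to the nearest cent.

D₁ = D₀ × (1 + g) = $11,000.00 × 1.045 = $11,495.0000
Growing perpetuity: P = D₁ / (r − g) = $11,495.0000 / (0.128 − 0.045) = $138,493.98

$138493.98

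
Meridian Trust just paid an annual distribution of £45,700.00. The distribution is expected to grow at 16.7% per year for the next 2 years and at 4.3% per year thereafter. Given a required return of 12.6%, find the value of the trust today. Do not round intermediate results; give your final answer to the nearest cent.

D_1 = 53331.90000
D_2 = 62238.32730
Terminal value at year 2: TV = D_2×(1+g_2)/(r−g_2) = 64914.57537/0.083 = 782103.31776
P_0 = D_1/(1+r)^1 + D_2/(1+r)^2 + TV/(1+r)^2
    = 47364.03197 + 49088.65481 + 616861.04773 = 713313.73451

£713313.73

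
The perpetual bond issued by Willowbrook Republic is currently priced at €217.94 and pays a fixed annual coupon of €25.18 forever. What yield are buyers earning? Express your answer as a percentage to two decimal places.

P = C/r ⇒ r = C/P = €25.18/€217.94 = 0.115536

11.55%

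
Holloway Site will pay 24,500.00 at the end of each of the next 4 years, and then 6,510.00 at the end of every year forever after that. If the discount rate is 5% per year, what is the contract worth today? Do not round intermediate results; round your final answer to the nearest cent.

PV of 4-year annuity: 24,500.00 × [1 − (1+0.05)^−4] / 0.05 = 86875.78735
Perpetuity value at year 4: 6,510.00 / 0.05 = 130200.00000
PV of perpetuity: 130200.00000 / (1+0.05)^4 = 107115.86222
Total PV = 86875.78735 + 107115.86222 = 193991.64957

193991.65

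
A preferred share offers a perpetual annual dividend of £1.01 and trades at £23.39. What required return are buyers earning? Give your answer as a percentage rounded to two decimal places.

P = C/r ⇒ r = C/P = £1.01/£23.39 = 0.043181

4.32%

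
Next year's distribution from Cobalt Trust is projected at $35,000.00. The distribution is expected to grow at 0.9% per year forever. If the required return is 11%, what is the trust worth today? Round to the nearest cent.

Growing perpetuity: P = D₁ / (r − g) = $35,000.0000 / (0.11 − 0.009) = $346,534.65

$346534.65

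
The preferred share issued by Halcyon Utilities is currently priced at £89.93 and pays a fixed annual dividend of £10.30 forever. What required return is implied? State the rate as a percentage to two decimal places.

11.45%

P = C/r ⇒ r = C/P = £10.30/£89.93 = 0.114534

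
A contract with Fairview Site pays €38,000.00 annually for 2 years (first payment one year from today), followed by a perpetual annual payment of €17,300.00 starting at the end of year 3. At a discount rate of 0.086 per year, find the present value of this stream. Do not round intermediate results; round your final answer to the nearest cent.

PV of 2-year annuity: €38,000.00 × [1 − (1+0.086)^−2] / 0.086 = 67210.67394
Perpetuity value at year 2: €17,300.00 / 0.086 = 201162.79070
PV of perpetuity: 201162.79070 / (1+0.086)^2 = 170564.24704
Total PV = 67210.67394 + 170564.24704 = 237774.92097

€237774.92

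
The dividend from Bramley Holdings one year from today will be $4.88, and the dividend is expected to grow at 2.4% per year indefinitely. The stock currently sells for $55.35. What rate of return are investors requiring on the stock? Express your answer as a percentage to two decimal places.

11.22%

P = D₁/(r − g) ⇒ r = D₁/P + g = $4.8800/$55.35 + 0.024 = 0.088166 + 0.024 = 0.112166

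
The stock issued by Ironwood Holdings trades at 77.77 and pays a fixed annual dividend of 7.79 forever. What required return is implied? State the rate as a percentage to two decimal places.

10.02%

P = C/r ⇒ r = C/P = 7.79/77.77 = 0.100167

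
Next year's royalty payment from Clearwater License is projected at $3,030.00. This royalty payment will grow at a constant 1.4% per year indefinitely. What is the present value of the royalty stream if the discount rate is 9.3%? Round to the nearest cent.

Growing perpetuity: P = D₁ / (r − g) = $3,030.0000 / (0.093 − 0.014) = $38,354.43

$38354.43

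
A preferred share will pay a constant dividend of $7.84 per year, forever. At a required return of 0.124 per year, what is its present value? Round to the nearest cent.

$63.23

Level perpetuity: PV = C / r = $7.84 / 0.124 = $63.23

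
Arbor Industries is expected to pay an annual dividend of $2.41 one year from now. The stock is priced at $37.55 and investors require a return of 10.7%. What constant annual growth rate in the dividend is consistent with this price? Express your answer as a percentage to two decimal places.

P = D₁/(r−g) ⇒ g = r − D₁/P = 0.107 − $2.41/$37.55 = 0.042819

4.28%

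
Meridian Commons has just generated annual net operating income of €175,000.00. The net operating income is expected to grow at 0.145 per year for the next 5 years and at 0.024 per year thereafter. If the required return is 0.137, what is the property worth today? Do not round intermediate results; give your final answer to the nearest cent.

€2536065.54

D_1 = 200375.00000
D_2 = 229429.37500
D_3 = 262696.63438
D_4 = 300787.64636
D_5 = 344401.85508
Terminal value at year 5: TV = D_5×(1+g_2)/(r−g_2) = 352667.49960/0.113 = 3120951.32392
P_0 = D_1/(1+r)^1 + D_2/(1+r)^2 + D_3/(1+r)^3 + D_4/(1+r)^4 + D_5/(1+r)^5 + TV/(1+r)^5
    = 176231.31047 + 177471.28451 + 178719.98308 + 179977.46757 + 181243.79979 + 1642421.69016 = 2536065.53557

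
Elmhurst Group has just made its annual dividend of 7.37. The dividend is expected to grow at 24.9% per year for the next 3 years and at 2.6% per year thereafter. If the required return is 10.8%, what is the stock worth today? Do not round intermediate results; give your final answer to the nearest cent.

160.32

D_1 = 9.20513
D_2 = 11.49721
D_3 = 14.36001
Terminal value at year 3: TV = D_3×(1+g_2)/(r−g_2) = 14.73337/0.082 = 179.67527
P_0 = D_1/(1+r)^1 + D_2/(1+r)^2 + D_3/(1+r)^3 + TV/(1+r)^3
    = 8.30788 + 9.36511 + 10.55688 + 132.08972 = 160.31959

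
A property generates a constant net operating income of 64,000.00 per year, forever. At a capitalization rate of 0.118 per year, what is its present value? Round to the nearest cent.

Level perpetuity: PV = C / r = 64,000.00 / 0.118 = 542,372.88

542372.88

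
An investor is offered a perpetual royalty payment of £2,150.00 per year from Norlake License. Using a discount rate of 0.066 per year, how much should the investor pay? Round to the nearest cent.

Level perpetuity: PV = C / r = £2,150.00 / 0.066 = £32,575.76

£32575.76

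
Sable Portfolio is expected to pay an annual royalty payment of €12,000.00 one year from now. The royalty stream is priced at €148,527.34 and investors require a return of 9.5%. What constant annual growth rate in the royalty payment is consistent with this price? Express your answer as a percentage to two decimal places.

1.42%

P = D₁/(r−g) ⇒ g = r − D₁/P = 0.095 − €12,000.00/€148,527.34 = 0.014207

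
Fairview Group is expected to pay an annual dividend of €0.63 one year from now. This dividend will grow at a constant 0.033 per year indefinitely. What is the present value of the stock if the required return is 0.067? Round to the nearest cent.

Growing perpetuity: P = D₁ / (r − g) = €0.6300 / (0.067 − 0.033) = €18.53

€18.53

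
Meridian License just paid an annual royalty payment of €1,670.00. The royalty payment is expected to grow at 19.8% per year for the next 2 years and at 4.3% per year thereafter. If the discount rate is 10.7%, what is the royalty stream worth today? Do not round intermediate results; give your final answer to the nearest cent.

€35637.32

D_1 = 2000.66000
D_2 = 2396.79068
Terminal value at year 2: TV = D_2×(1+g_2)/(r−g_2) = 2499.85268/0.064 = 39060.19811
P_0 = D_1/(1+r)^1 + D_2/(1+r)^2 + TV/(1+r)^2
    = 1807.28094 + 1955.84694 + 31874.19314 = 35637.32103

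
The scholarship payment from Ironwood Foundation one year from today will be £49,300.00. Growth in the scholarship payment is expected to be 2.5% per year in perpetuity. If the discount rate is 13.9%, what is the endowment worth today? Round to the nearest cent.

£432456.14

Growing perpetuity: P = D₁ / (r − g) = £49,300.0000 / (0.139 − 0.025) = £432,456.14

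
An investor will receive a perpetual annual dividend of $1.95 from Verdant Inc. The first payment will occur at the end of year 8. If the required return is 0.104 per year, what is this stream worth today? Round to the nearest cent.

$9.38

Value at end of year 7: C / r = $1.95 / 0.104 = $18.7500
Discount to today: PV = $18.7500 / (1 + 0.104)^7 = $18.7500 / 1.998865 = $9.38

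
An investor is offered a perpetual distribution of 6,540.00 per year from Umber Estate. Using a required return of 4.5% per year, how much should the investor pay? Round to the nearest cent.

145333.33

Level perpetuity: PV = C / r = 6,540.00 / 0.045 = 145,333.33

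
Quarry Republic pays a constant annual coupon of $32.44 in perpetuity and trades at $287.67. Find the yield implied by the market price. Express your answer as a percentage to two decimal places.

P = C/r ⇒ r = C/P = $32.44/$287.67 = 0.112768

11.28%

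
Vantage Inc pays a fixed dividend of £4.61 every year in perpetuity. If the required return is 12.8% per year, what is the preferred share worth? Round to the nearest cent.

Level perpetuity: PV = C / r = £4.61 / 0.128 = £36.02

£36.02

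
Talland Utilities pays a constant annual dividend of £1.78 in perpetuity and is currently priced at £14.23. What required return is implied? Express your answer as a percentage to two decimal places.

12.51%

P = C/r ⇒ r = C/P = £1.78/£14.23 = 0.125088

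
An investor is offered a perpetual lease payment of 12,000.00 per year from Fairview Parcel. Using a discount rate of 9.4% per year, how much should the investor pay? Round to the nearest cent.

Level perpetuity: PV = C / r = 12,000.00 / 0.094 = 127,659.57

127659.57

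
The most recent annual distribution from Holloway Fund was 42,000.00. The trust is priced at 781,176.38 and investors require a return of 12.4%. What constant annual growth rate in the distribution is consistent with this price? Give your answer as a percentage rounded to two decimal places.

P = D₀(1+g)/(r−g) ⇒ P(r−g) = D₀(1+g) ⇒ g(P+D₀) = P·r − D₀
g = (P·r − D₀)/(P + D₀) = (781,176.38×0.124 − 42,000.00) / (781,176.38 + 42,000.00) = 0.066651

6.67%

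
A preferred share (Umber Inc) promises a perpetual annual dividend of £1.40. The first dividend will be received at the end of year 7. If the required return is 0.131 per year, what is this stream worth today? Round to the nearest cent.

Value at end of year 6: C / r = £1.40 / 0.131 = £10.6870
Discount to today: PV = £10.6870 / (1 + 0.131)^6 = £10.6870 / 2.093031 = £5.11

£5.11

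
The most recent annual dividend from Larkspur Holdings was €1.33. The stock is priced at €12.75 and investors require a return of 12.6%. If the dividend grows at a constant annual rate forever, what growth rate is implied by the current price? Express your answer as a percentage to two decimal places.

1.96%

P = D₀(1+g)/(r−g) ⇒ P(r−g) = D₀(1+g) ⇒ g(P+D₀) = P·r − D₀
g = (P·r − D₀)/(P + D₀) = (€12.75×0.126 − €1.33) / (€12.75 + €1.33) = 0.019638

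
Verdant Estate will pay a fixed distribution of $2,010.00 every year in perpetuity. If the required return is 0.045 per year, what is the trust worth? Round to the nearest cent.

$44666.67

Level perpetuity: PV = C / r = $2,010.00 / 0.045 = $44,666.67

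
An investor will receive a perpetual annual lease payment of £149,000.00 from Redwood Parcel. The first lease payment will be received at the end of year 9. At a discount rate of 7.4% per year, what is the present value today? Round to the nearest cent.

Value at end of year 8: C / r = £149,000.00 / 0.074 = £2,013,513.5135
Discount to today: PV = £2,013,513.5135 / (1 + 0.074)^8 = £2,013,513.5135 / 1.770249 = £1,137,418.53

£1137418.53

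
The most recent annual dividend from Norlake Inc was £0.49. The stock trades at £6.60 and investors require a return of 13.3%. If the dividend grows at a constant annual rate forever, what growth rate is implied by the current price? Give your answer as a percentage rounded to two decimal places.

P = D₀(1+g)/(r−g) ⇒ P(r−g) = D₀(1+g) ⇒ g(P+D₀) = P·r − D₀
g = (P·r − D₀)/(P + D₀) = (£6.60×0.133 − £0.49) / (£6.60 + £0.49) = 0.054697

5.47%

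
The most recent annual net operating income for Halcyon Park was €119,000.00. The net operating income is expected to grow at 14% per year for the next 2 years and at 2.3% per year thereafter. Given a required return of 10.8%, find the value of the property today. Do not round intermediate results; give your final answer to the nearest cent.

D_1 = 135660.00000
D_2 = 154652.40000
Terminal value at year 2: TV = D_2×(1+g_2)/(r−g_2) = 158209.40520/0.085 = 1861287.12000
P_0 = D_1/(1+r)^1 + D_2/(1+r)^2 + TV/(1+r)^2
    = 122436.82310 + 125972.90464 + 1516120.95818 = 1764530.68592

€1764530.69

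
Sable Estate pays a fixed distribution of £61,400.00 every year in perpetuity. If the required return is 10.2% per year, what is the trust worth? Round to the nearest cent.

Level perpetuity: PV = C / r = £61,400.00 / 0.102 = £601,960.78

£601960.78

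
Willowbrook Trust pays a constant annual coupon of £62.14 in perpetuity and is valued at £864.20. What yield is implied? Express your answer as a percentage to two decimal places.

P = C/r ⇒ r = C/P = £62.14/£864.20 = 0.071905

7.19%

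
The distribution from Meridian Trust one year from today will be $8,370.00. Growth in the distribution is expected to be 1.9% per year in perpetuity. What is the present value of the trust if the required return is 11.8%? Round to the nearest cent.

$84545.45

Growing perpetuity: P = D₁ / (r − g) = $8,370.0000 / (0.118 − 0.019) = $84,545.45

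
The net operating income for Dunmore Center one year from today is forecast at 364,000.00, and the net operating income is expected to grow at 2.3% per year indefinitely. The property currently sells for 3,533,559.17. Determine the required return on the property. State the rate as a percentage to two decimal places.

P = D₁/(r − g) ⇒ r = D₁/P + g = 364,000.0000/3,533,559.17 + 0.023 = 0.103012 + 0.023 = 0.126012

12.60%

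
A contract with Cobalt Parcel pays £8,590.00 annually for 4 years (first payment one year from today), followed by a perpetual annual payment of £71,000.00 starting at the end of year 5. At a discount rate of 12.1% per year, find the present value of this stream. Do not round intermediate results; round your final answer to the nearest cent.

PV of 4-year annuity: £8,590.00 × [1 − (1+0.121)^−4] / 0.121 = 26035.97563
Perpetuity value at year 4: £71,000.00 / 0.121 = 586776.85950
PV of perpetuity: 586776.85950 / (1+0.121)^4 = 371578.45790
Total PV = 26035.97563 + 371578.45790 = 397614.43353

£397614.43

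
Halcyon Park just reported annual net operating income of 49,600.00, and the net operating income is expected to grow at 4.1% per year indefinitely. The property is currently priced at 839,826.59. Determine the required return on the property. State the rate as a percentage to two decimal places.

D₁ = 49,600.00 × 1.041 = 51,633.6000
P = D₁/(r − g) ⇒ r = D₁/P + g = 51,633.6000/839,826.59 + 0.041 = 0.061481 + 0.041 = 0.102481

10.25%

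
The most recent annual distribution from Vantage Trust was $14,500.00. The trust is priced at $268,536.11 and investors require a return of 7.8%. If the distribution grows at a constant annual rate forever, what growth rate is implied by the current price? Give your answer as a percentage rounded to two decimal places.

2.28%

P = D₀(1+g)/(r−g) ⇒ P(r−g) = D₀(1+g) ⇒ g(P+D₀) = P·r − D₀
g = (P·r − D₀)/(P + D₀) = ($268,536.11×0.078 − $14,500.00) / ($268,536.11 + $14,500.00) = 0.022774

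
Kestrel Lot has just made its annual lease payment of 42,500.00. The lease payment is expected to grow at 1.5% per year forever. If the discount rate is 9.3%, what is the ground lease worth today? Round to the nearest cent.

553044.87

D₁ = D₀ × (1 + g) = 42,500.00 × 1.015 = 43,137.5000
Growing perpetuity: P = D₁ / (r − g) = 43,137.5000 / (0.093 − 0.015) = 553,044.87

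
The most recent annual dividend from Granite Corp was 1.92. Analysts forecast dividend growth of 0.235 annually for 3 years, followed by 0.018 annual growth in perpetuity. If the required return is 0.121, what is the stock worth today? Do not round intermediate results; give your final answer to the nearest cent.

32.39

D_1 = 2.37120
D_2 = 2.92843
D_3 = 3.61661
Terminal value at year 3: TV = D_3×(1+g_2)/(r−g_2) = 3.68171/0.103 = 35.74478
P_0 = D_1/(1+r)^1 + D_2/(1+r)^2 + D_3/(1+r)^3 + TV/(1+r)^3
    = 2.11525 + 2.33036 + 2.56735 + 25.37440 = 32.38737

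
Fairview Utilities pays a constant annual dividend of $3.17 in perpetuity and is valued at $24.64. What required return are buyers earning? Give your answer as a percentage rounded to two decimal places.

12.87%

P = C/r ⇒ r = C/P = $3.17/$24.64 = 0.128653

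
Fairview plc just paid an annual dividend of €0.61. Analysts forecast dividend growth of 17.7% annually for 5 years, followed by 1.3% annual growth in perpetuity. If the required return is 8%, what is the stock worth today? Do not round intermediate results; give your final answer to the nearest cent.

€18.16

D_1 = 0.71797
D_2 = 0.84505
D_3 = 0.99462
D_4 = 1.17067
D_5 = 1.37788
Terminal value at year 5: TV = D_5×(1+g_2)/(r−g_2) = 1.39579/0.067 = 20.83276
P_0 = D_1/(1+r)^1 + D_2/(1+r)^2 + D_3/(1+r)^3 + D_4/(1+r)^4 + D_5/(1+r)^5 + TV/(1+r)^5
    = 0.66479 + 0.72449 + 0.78957 + 0.86048 + 0.93776 + 14.17843 = 18.15552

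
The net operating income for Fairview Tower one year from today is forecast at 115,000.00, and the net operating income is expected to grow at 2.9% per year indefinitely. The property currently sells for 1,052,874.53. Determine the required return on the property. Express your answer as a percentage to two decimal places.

13.82%

P = D₁/(r − g) ⇒ r = D₁/P + g = 115,000.0000/1,052,874.53 + 0.029 = 0.109225 + 0.029 = 0.138225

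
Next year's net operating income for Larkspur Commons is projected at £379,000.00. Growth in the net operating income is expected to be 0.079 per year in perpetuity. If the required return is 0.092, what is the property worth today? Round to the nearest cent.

£29153846.15

Growing perpetuity: P = D₁ / (r − g) = £379,000.0000 / (0.092 − 0.079) = £29,153,846.15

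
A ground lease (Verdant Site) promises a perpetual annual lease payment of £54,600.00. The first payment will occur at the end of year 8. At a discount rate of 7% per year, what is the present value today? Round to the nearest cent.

£485744.80

Value at end of year 7: C / r = £54,600.00 / 0.07 = £780,000.0000
Discount to today: PV = £780,000.0000 / (1 + 0.07)^7 = £780,000.0000 / 1.605781 = £485,744.80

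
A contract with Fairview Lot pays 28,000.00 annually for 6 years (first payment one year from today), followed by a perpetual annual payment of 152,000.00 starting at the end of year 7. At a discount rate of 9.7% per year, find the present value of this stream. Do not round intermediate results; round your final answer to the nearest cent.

1022176.80

PV of 6-year annuity: 28,000.00 × [1 − (1+0.097)^−6] / 0.097 = 123026.92211
Perpetuity value at year 6: 152,000.00 / 0.097 = 1567010.30928
PV of perpetuity: 1567010.30928 / (1+0.097)^6 = 899149.87498
Total PV = 123026.92211 + 899149.87498 = 1022176.79709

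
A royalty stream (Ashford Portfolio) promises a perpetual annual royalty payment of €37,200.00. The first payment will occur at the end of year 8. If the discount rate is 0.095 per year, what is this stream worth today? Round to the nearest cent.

€207453.37

Value at end of year 7: C / r = €37,200.00 / 0.095 = €391,578.9474
Discount to today: PV = €391,578.9474 / (1 + 0.095)^7 = €391,578.9474 / 1.887552 = €207,453.37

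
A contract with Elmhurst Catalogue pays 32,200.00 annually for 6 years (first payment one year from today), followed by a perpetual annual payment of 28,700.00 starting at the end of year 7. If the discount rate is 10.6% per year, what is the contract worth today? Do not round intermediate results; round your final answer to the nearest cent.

PV of 6-year annuity: 32,200.00 × [1 − (1+0.106)^−6] / 0.106 = 137807.53998
Perpetuity value at year 6: 28,700.00 / 0.106 = 270754.71698
PV of perpetuity: 270754.71698 / (1+0.106)^6 = 147926.25744
Total PV = 137807.53998 + 147926.25744 = 285733.79741

285733.80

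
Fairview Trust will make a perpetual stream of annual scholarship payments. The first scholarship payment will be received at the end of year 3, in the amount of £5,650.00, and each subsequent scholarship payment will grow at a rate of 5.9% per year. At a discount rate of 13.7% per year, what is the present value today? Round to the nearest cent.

Value at end of year 2: C₁ / (r − g) = £5,650.00 / (0.137 − 0.059) = £72,435.8974
Discount to today: PV = £72,435.8974 / (1 + 0.137)^2 = £72,435.8974 / 1.292769 = £56,031.59

£56031.59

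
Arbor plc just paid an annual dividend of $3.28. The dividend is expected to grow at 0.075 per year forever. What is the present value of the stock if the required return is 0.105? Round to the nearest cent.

$117.53

D₁ = D₀ × (1 + g) = $3.28 × 1.075 = $3.5260
Growing perpetuity: P = D₁ / (r − g) = $3.5260 / (0.105 − 0.075) = $117.53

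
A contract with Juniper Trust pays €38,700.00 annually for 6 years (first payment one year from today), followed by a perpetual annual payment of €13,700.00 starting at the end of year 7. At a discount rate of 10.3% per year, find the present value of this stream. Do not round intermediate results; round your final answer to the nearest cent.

€240940.63

PV of 6-year annuity: €38,700.00 × [1 − (1+0.103)^−6] / 0.103 = 167077.06157
Perpetuity value at year 6: €13,700.00 / 0.103 = 133009.70874
PV of perpetuity: 133009.70874 / (1+0.103)^6 = 73863.56550
Total PV = 167077.06157 + 73863.56550 = 240940.62706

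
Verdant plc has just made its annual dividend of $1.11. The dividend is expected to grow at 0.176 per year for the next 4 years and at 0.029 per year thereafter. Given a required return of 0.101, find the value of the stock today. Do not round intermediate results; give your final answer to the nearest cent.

D_1 = 1.30536
D_2 = 1.53510
D_3 = 1.80528
D_4 = 2.12301
Terminal value at year 4: TV = D_4×(1+g_2)/(r−g_2) = 2.18458/0.072 = 30.34137
P_0 = D_1/(1+r)^1 + D_2/(1+r)^2 + D_3/(1+r)^3 + D_4/(1+r)^4 + TV/(1+r)^4
    = 1.18561 + 1.26638 + 1.35264 + 1.44478 + 20.64837 = 25.89779

$25.90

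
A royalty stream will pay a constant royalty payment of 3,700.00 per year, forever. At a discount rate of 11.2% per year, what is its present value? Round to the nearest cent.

33035.71

Level perpetuity: PV = C / r = 3,700.00 / 0.112 = 33,035.71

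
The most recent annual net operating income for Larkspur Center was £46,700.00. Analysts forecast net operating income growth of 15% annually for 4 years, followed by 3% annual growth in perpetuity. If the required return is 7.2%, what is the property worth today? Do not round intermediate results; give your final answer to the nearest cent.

D_1 = 53705.00000
D_2 = 61760.75000
D_3 = 71024.86250
D_4 = 81678.59187
Terminal value at year 4: TV = D_4×(1+g_2)/(r−g_2) = 84128.94963/0.042 = 2003070.22932
P_0 = D_1/(1+r)^1 + D_2/(1+r)^2 + D_3/(1+r)^3 + D_4/(1+r)^4 + TV/(1+r)^4
    = 50097.94776 + 53743.13426 + 57653.54888 + 61848.48993 + 1516760.58650 = 1740103.70733

£1740103.71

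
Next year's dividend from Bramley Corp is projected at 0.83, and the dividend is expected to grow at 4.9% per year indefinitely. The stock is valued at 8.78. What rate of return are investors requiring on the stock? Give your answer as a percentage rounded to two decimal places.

14.35%

P = D₁/(r − g) ⇒ r = D₁/P + g = 0.8300/8.78 + 0.049 = 0.094533 + 0.049 = 0.143533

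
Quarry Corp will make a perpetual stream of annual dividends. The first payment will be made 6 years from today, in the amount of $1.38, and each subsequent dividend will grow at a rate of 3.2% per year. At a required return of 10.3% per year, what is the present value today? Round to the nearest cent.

$11.91

Value at end of year 5: C₁ / (r − g) = $1.38 / (0.103 − 0.032) = $19.4366
Discount to today: PV = $19.4366 / (1 + 0.103)^5 = $19.4366 / 1.632592 = $11.91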